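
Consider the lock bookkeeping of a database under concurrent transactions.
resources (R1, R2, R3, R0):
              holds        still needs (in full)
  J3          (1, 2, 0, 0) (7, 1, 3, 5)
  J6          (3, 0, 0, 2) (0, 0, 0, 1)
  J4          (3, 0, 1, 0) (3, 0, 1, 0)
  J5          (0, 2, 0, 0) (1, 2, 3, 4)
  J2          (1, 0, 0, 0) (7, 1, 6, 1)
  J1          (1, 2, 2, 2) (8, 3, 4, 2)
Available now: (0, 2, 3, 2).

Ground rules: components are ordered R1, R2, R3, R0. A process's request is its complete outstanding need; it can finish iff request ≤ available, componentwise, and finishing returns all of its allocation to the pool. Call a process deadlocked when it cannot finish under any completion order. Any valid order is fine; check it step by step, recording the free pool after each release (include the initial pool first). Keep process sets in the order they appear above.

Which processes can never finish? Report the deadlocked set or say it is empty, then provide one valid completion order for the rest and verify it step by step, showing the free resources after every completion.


Deadlocked: J3, J2 and J1.
Key observation: the pool after J6, J5, J4 is (6, 4, 4, 4); every surviving request exceeds it in R1, so progress ends there.
One completion order for the rest: J6, J5, J4. Step-by-step check:
  pool = (0, 2, 3, 2)
  J6 needs (0, 0, 0, 1) <= (0, 2, 3, 2) -> finishes; pool += (3, 0, 0, 2) = (3, 2, 3, 4)
  J5 needs (1, 2, 3, 4) <= (3, 2, 3, 4) -> finishes; pool += (0, 2, 0, 0) = (3, 4, 3, 4)
  J4 needs (3, 0, 1, 0) <= (3, 4, 3, 4) -> finishes; pool += (3, 0, 1, 0) = (6, 4, 4, 4)
The stuck group stays short no matter what:
  J3 still needs (7, 1, 3, 5) but only (6, 4, 4, 4) is free — short on R1 and R0
  J2 still needs (7, 1, 6, 1) but only (6, 4, 4, 4) is free — short on R1 and R3
  J1 still needs (8, 3, 4, 2) but only (6, 4, 4, 4) is free — short on R1


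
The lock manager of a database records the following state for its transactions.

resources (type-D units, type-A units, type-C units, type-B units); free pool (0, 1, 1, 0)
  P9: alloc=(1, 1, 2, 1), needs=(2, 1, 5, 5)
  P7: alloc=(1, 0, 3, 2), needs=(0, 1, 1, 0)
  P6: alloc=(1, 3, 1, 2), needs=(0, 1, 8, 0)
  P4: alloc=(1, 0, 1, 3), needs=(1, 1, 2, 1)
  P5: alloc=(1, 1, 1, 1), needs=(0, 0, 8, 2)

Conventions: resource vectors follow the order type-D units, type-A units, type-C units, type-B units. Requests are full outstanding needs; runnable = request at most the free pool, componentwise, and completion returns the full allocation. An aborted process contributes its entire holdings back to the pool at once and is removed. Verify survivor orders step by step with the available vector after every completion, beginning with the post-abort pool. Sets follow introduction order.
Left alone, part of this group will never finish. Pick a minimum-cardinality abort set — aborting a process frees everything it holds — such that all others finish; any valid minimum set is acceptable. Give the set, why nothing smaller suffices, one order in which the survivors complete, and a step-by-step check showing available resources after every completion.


Minimum abort set: P5.
Key observation: aborting P5 returns (1, 1, 1, 1), and P6 — hopeless before — runs at step 4 with the returned capacity in the pool.
No smaller set exists: with zero aborts the deadlock remains.
Survivors finish in the order: P7, P4, P9, P6. Walking it through (pool after the aborts first):
  pool = (1, 2, 2, 1)
  P7 needs (0, 1, 1, 0) <= (1, 2, 2, 1) -> finishes; pool += (1, 0, 3, 2) = (2, 2, 5, 3)
  P4 needs (1, 1, 2, 1) <= (2, 2, 5, 3) -> finishes; pool += (1, 0, 1, 3) = (3, 2, 6, 6)
  P9 needs (2, 1, 5, 5) <= (3, 2, 6, 6) -> finishes; pool += (1, 1, 2, 1) = (4, 3, 8, 7)
  P6 needs (0, 1, 8, 0) <= (4, 3, 8, 7) -> finishes; pool += (1, 3, 1, 2) = (5, 6, 9, 9)


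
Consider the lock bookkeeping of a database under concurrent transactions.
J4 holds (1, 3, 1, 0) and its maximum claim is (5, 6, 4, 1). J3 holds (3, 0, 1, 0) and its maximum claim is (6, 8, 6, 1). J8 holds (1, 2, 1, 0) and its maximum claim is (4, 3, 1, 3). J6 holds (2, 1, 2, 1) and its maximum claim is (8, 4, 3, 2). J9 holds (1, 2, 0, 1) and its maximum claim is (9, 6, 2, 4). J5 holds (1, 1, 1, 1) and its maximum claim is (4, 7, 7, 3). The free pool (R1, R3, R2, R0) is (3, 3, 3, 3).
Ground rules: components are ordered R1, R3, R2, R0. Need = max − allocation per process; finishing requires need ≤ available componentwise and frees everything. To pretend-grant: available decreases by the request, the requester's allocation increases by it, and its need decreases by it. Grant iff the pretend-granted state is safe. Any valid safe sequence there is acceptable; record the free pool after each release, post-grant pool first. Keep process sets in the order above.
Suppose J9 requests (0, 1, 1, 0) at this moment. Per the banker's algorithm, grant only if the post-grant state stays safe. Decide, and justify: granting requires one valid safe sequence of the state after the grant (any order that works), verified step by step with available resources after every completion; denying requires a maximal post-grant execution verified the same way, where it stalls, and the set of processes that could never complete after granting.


DENY: after the grant no complete ordering would exist.
Key observation: after J8, J4 the pool peaks at (5, 7, 4, 3), and each blocked process is short somewhere: J3 on R3, R2; J6 on R1; J9 on R1; J5 on R2.
Pretend the grant happened; the run J8, J4 goes as far as possible. Walking it through:
  pool = (3, 2, 2, 3)
  J8: need (3, 1, 0, 3) fits (3, 2, 2, 3); releases (1, 2, 1, 0), pool now (4, 4, 3, 3)
  J4: need (4, 3, 3, 1) fits (4, 4, 3, 3); releases (1, 3, 1, 0), pool now (5, 7, 4, 3)
  blocked: J3 wants (3, 8, 5, 1), pool (5, 7, 4, 3) — not enough R3 and R2
  blocked: J6 wants (6, 3, 1, 1), pool (5, 7, 4, 3) — not enough R1
  blocked: J9 wants (8, 3, 1, 3), pool (5, 7, 4, 3) — not enough R1
  blocked: J5 wants (3, 6, 6, 2), pool (5, 7, 4, 3) — not enough R2
Post-grant, the permanently blocked set is J3, J6, J9 and J5.


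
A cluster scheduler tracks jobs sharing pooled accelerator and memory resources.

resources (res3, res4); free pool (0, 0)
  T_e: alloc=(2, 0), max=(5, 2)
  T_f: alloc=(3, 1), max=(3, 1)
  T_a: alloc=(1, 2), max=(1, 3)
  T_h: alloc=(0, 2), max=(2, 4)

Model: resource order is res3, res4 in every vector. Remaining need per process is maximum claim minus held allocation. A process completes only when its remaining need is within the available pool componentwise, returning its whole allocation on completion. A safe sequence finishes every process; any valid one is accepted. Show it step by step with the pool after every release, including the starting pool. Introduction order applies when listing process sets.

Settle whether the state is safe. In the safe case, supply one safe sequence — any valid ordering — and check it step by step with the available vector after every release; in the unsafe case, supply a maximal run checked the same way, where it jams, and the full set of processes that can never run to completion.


SAFE. One safe sequence: T_f, T_a, T_e, T_h.
Key observation: the first exact fit in this order is T_a — it needs (0, 1) with (3, 1) free, meeting a requested resource to the last unit.
Verifying each step:
  pool = (0, 0)
  T_f needs (0, 0) <= (0, 0) -> finishes; pool += (3, 1) = (3, 1)
  T_a needs (0, 1) <= (3, 1) -> finishes; pool += (1, 2) = (4, 3)
  T_e needs (3, 2) <= (4, 3) -> finishes; pool += (2, 0) = (6, 3)
  T_h needs (2, 2) <= (6, 3) -> finishes; pool += (0, 2) = (6, 5)


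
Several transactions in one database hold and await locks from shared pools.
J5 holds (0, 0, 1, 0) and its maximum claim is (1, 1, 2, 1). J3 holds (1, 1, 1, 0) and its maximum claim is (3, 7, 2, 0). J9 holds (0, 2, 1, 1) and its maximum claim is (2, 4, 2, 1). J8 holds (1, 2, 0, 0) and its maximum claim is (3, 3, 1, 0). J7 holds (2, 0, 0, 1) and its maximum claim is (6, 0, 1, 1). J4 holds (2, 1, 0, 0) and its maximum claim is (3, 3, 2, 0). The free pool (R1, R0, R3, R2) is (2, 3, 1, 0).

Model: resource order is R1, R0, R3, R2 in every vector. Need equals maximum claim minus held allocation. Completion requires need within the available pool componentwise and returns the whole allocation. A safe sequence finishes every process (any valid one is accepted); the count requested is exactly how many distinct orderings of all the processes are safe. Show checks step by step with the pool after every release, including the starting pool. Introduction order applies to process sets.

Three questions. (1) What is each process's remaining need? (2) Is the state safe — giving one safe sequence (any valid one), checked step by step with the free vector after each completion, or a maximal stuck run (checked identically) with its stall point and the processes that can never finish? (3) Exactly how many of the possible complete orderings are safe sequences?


(1) Outstanding need per process (order R1, R0, R3, R2):
  J5: (1, 1, 1, 1)
  J3: (2, 6, 1, 0)
  J9: (2, 2, 1, 0)
  J8: (2, 1, 1, 0)
  J7: (4, 0, 1, 0)
  J4: (1, 2, 2, 0)
(2) SAFE, for example via the order J9, J8, J4, J7, J5, J3.
Key observation: the first exact fit in this order is J9 — it needs (2, 2, 1, 0) with (2, 3, 1, 0) free, meeting a requested resource to the last unit.
Verifying each step:
  pool = (2, 3, 1, 0)
  J9 needs (2, 2, 1, 0) <= (2, 3, 1, 0) -> finishes; pool += (0, 2, 1, 1) = (2, 5, 2, 1)
  J8 needs (2, 1, 1, 0) <= (2, 5, 2, 1) -> finishes; pool += (1, 2, 0, 0) = (3, 7, 2, 1)
  J4 needs (1, 2, 2, 0) <= (3, 7, 2, 1) -> finishes; pool += (2, 1, 0, 0) = (5, 8, 2, 1)
  J7 needs (4, 0, 1, 0) <= (5, 8, 2, 1) -> finishes; pool += (2, 0, 0, 1) = (7, 8, 2, 2)
  J5 needs (1, 1, 1, 1) <= (7, 8, 2, 2) -> finishes; pool += (0, 0, 1, 0) = (7, 8, 3, 2)
  J3 needs (2, 6, 1, 0) <= (7, 8, 3, 2) -> finishes; pool += (1, 1, 1, 0) = (8, 9, 4, 2)
(3) Precisely 66 of the possible complete orderings are safe sequences.


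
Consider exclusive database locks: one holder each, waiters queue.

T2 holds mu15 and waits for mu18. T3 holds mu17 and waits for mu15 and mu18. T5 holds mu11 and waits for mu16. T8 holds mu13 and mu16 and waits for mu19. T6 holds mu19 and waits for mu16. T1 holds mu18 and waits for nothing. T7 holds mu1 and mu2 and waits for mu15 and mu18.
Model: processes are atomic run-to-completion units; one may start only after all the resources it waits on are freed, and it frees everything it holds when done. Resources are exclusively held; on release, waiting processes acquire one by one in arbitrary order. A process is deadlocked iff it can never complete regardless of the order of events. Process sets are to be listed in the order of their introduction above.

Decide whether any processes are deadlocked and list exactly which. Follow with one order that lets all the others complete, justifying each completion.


The deadlocked set is T5, T8 and T6.
Key observation: nobody on the ring T8 -> T6 -> T8 can start until another member finishes, which never happens; T5 waits into the deadlock from upstream.
The rest can finish in the order T1, T2, T3, T7.
Step-by-step check:
  T1: no waits; runs immediately, freeing mu18
  run T2 (all its waits — mu18 — are resolved); releases mu15
  run T3 (all its waits — mu15 and mu18 — are resolved); releases mu17
  run T7 (all its waits — mu15 and mu18 — are resolved); releases mu1 and mu2


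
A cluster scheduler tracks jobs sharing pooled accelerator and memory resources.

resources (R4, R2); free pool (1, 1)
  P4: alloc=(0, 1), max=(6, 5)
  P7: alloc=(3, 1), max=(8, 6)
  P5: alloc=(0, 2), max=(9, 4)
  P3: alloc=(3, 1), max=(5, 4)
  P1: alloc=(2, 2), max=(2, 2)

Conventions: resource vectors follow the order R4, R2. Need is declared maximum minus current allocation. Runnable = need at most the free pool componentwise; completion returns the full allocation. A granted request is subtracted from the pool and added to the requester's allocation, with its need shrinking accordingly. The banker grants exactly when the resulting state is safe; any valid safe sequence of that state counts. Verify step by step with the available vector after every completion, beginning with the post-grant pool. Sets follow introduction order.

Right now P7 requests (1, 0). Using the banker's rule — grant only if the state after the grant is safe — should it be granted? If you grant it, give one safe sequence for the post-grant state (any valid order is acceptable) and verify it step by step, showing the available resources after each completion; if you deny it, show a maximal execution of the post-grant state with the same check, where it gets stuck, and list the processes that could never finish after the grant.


DENY: after the grant no complete ordering would exist.
Key observation: after P1, P3 the pool peaks at (5, 4), and each blocked process is short somewhere: P4 on R4; P7 on R2; P5 on R4.
After a pretend grant, a maximal execution: P1, P3 — then nothing else fits. Verifying each step:
  pool = (0, 1)
  P1 needs (0, 0) <= (0, 1) -> finishes; pool += (2, 2) = (2, 3)
  P3 needs (2, 3) <= (2, 3) -> finishes; pool += (3, 1) = (5, 4)
  P4 cannot run: need (6, 4) vs free (5, 4) (insufficient R4)
  P7 cannot run: need (4, 5) vs free (5, 4) (insufficient R2)
  P5 cannot run: need (9, 2) vs free (5, 4) (insufficient R4)
Post-grant, the permanently blocked set is P4, P7 and P5.


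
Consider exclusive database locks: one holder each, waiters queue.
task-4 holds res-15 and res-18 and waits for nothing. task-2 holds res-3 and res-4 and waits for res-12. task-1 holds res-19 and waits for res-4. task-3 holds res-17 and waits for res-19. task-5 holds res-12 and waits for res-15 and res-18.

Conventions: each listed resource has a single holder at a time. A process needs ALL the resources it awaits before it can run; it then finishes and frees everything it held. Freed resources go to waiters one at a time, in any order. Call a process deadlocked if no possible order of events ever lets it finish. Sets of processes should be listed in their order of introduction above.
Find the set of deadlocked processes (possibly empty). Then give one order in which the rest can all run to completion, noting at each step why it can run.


Nothing here is deadlocked.
Key observation: although several processes wait, no cycle exists — each chain bottoms out at a free runner.
The rest can finish in the order task-4, task-5, task-2, task-1, task-3.
Verifying each step:
  task-4 waits on nothing -> runs at once and releases res-15 and res-18
  run task-5 (all its waits — res-15 and res-18 — are resolved); releases res-12
  run task-2 (all its waits — res-12 — are resolved); releases res-3 and res-4
  run task-1 (all its waits — res-4 — are resolved); releases res-19
  run task-3 (all its waits — res-19 — are resolved); releases res-17


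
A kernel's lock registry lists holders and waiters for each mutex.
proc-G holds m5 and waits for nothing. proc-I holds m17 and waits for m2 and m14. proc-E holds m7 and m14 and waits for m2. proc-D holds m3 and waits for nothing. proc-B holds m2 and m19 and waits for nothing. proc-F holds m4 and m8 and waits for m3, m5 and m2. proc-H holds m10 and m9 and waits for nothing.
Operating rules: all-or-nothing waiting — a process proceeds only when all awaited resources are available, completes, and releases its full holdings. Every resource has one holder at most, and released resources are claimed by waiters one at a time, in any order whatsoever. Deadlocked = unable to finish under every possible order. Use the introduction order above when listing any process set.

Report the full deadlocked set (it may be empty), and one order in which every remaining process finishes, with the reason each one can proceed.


Nothing here is deadlocked.
Key observation: although several processes wait, no cycle exists — each chain bottoms out at a free runner.
One completion order for the rest: proc-B, proc-D, proc-H, proc-E, proc-G, proc-I, proc-F.
Walking it through:
  proc-B waits on nothing -> runs at once and releases m2 and m19
  proc-D waits on nothing -> runs at once and releases m3
  proc-H waits on nothing -> runs at once and releases m10 and m9
  run proc-E (all its waits — m2 — are resolved); releases m7 and m14
  proc-G waits on nothing -> runs at once and releases m5
  run proc-I (all its waits — m2 and m14 — are resolved); releases m17
  run proc-F (all its waits — m3, m5 and m2 — are resolved); releases m4 and m8


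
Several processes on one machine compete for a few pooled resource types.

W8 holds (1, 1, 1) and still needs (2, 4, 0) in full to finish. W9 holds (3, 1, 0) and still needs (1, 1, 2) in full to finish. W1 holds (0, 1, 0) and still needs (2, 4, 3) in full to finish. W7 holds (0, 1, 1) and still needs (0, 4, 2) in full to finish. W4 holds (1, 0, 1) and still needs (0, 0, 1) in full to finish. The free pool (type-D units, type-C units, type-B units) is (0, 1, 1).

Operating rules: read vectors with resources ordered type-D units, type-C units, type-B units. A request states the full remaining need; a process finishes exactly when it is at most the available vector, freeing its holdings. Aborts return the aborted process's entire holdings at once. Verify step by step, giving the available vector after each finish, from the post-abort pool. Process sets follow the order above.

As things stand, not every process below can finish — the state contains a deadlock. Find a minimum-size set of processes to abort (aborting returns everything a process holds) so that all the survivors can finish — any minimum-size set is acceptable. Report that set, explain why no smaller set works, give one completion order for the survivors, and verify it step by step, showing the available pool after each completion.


Minimum abort set: W8 and W7.
Key observation: no ordering could ever have run W1 before the abort of W8 and W7; with (1, 2, 2) back in the pool it fits at step 3.
Minimality, checking each single-abort alternative: W8 alone leaves W1 blocked (short on type-C units); W9 alone leaves W8 blocked (short on type-C units); W1 alone leaves W8 blocked (short on type-C units); W7 alone leaves W8 blocked (short on type-C units); W4 alone leaves W8 blocked (short on type-C units).
Survivors finish in the order: W4, W9, W1. Check, step by step (pool after the aborts first):
  pool = (1, 3, 3)
  W4 needs (0, 0, 1) <= (1, 3, 3) -> finishes; pool += (1, 0, 1) = (2, 3, 4)
  W9 needs (1, 1, 2) <= (2, 3, 4) -> finishes; pool += (3, 1, 0) = (5, 4, 4)
  W1 needs (2, 4, 3) <= (5, 4, 4) -> finishes; pool += (0, 1, 0) = (5, 5, 4)


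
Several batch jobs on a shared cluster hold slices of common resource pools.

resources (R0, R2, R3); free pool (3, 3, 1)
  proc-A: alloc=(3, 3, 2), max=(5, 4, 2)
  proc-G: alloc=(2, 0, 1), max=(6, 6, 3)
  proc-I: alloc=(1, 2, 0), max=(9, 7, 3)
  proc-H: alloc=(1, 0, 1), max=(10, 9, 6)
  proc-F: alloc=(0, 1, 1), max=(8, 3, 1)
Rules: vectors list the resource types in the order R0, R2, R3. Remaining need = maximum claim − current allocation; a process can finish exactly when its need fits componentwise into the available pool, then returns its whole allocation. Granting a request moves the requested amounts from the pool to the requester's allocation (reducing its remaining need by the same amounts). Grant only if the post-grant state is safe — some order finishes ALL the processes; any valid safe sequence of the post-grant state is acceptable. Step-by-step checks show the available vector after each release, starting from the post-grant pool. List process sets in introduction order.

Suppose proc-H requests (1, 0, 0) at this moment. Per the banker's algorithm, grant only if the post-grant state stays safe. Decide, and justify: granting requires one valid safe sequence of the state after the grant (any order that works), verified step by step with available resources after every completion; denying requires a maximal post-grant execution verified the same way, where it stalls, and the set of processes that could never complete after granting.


DENY. Granting would leave the state unsafe.
Key observation: after proc-A, proc-G complete, (7, 6, 4) is the best the pool ever gets, yet each leftover process wants more R0.
Pretend the grant happened; the run proc-A, proc-G goes as far as possible. Step-by-step check:
  pool = (2, 3, 1)
  proc-A: need (2, 1, 0) fits (2, 3, 1); releases (3, 3, 2), pool now (5, 6, 3)
  proc-G: need (4, 6, 2) fits (5, 6, 3); releases (2, 0, 1), pool now (7, 6, 4)
  blocked: proc-I wants (8, 5, 3), pool (7, 6, 4) — not enough R0
  blocked: proc-H wants (8, 9, 5), pool (7, 6, 4) — not enough R0, R2 and R3
  blocked: proc-F wants (8, 2, 0), pool (7, 6, 4) — not enough R0
Had the request been granted, proc-I, proc-H and proc-F could never finish.


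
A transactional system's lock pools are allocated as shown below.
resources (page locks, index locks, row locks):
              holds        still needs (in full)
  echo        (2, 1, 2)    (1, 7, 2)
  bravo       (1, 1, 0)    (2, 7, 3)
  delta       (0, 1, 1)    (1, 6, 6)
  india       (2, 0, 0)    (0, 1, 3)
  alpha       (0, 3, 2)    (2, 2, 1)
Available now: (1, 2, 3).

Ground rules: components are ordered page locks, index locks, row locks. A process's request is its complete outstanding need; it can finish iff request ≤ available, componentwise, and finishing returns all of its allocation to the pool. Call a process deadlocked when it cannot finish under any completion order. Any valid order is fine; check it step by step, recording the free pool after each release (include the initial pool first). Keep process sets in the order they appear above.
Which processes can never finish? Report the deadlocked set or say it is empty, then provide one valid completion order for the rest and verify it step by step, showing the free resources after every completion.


Deadlocked: echo, bravo and delta.
Key observation: india, alpha can finish, but then (3, 5, 5) is all there is, and the blocked group's index locks demands exceed it.
A valid finishing order for the others: india, alpha. Check, step by step:
  pool = (1, 2, 3)
  run india (needs (0, 1, 3), free (1, 2, 3)); after release of (2, 0, 0) the pool is (3, 2, 3)
  run alpha (needs (2, 2, 1), free (3, 2, 3)); after release of (0, 3, 2) the pool is (3, 5, 5)
None of the blocked processes ever fits:
  echo still needs (1, 7, 2) but only (3, 5, 5) is free — short on index locks
  bravo still needs (2, 7, 3) but only (3, 5, 5) is free — short on index locks
  delta still needs (1, 6, 6) but only (3, 5, 5) is free — short on index locks and row locks


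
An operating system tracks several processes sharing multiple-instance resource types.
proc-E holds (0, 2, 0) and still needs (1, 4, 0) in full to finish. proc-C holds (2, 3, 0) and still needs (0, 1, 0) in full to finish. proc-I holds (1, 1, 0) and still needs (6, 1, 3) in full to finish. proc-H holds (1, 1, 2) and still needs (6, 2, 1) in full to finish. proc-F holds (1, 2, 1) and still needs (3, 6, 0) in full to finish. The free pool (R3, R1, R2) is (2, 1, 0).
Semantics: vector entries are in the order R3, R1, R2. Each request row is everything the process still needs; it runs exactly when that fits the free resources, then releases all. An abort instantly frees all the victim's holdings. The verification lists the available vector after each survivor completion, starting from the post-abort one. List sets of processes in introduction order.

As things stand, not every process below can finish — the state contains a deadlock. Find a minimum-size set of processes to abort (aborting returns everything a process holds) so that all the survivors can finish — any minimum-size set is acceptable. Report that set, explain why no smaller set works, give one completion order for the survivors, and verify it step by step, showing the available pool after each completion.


The answer: abort proc-I.
Key observation: aborting proc-I returns (1, 1, 0), and proc-H — hopeless before — runs at step 4 with the returned capacity in the pool.
Why nothing smaller works: aborting no one leaves the state deadlocked as given.
One survivor order: proc-C, proc-E, proc-F, proc-H. Check, step by step (post-abort pool first):
  pool = (3, 2, 0)
  proc-C: need (0, 1, 0) fits (3, 2, 0); releases (2, 3, 0), pool now (5, 5, 0)
  proc-E: need (1, 4, 0) fits (5, 5, 0); releases (0, 2, 0), pool now (5, 7, 0)
  proc-F: need (3, 6, 0) fits (5, 7, 0); releases (1, 2, 1), pool now (6, 9, 1)
  proc-H: need (6, 2, 1) fits (6, 9, 1); releases (1, 1, 2), pool now (7, 10, 3)


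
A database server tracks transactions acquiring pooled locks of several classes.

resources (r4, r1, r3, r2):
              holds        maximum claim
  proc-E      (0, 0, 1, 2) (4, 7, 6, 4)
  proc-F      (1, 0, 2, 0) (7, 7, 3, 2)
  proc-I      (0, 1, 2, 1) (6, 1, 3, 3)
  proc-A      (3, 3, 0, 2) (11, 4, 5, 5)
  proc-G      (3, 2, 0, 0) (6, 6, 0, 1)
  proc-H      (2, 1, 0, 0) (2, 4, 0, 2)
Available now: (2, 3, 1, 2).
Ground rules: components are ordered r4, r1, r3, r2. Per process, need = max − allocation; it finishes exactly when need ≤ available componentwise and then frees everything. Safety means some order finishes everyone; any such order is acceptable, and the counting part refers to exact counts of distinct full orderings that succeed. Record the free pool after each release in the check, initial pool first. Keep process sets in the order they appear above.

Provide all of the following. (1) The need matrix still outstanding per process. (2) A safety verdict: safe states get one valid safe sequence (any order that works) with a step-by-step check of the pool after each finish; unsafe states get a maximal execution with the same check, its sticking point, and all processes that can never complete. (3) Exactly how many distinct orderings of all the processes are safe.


(1) Need matrix, components ordered r4, r1, r3, r2:
  proc-E: (4, 7, 5, 2)
  proc-F: (6, 7, 1, 2)
  proc-I: (6, 0, 1, 2)
  proc-A: (8, 1, 5, 3)
  proc-G: (3, 4, 0, 1)
  proc-H: (0, 3, 0, 2)
(2) The state is SAFE; one workable sequence: proc-H, proc-G, proc-I, proc-F, proc-E, proc-A.
Key observation: the order's first zero-slack moment is proc-H ((0, 3, 0, 2) needed, (2, 3, 1, 2) free — a requested resource with nothing to spare).
Verifying each step:
  pool = (2, 3, 1, 2)
  proc-H needs (0, 3, 0, 2) <= (2, 3, 1, 2) -> finishes; pool += (2, 1, 0, 0) = (4, 4, 1, 2)
  proc-G needs (3, 4, 0, 1) <= (4, 4, 1, 2) -> finishes; pool += (3, 2, 0, 0) = (7, 6, 1, 2)
  proc-I needs (6, 0, 1, 2) <= (7, 6, 1, 2) -> finishes; pool += (0, 1, 2, 1) = (7, 7, 3, 3)
  proc-F needs (6, 7, 1, 2) <= (7, 7, 3, 3) -> finishes; pool += (1, 0, 2, 0) = (8, 7, 5, 3)
  proc-E needs (4, 7, 5, 2) <= (8, 7, 5, 3) -> finishes; pool += (0, 0, 1, 2) = (8, 7, 6, 5)
  proc-A needs (8, 1, 5, 3) <= (8, 7, 6, 5) -> finishes; pool += (3, 3, 0, 2) = (11, 10, 6, 7)
(3) Precisely 2 of the possible complete orderings are safe sequences.


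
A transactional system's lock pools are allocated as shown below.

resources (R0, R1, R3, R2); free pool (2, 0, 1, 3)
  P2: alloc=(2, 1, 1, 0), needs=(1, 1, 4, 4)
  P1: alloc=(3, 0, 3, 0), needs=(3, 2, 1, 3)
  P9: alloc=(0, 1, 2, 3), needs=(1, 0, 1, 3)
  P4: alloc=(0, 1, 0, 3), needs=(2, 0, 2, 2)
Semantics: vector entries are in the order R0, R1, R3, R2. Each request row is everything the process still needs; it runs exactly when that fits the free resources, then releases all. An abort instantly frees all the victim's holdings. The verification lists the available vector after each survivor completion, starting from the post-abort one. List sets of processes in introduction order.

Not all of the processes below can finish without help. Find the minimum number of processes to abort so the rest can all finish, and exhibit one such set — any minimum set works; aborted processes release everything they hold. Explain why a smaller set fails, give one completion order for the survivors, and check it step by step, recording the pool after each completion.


The answer: abort P1.
Key observation: P2 was stuck for good until P1 gave back (3, 0, 3, 0); in the order shown it finishes at step 3.
No smaller set exists: with zero aborts the deadlock remains.
Survivors finish in the order: P4, P9, P2. Walking it through (pool after the aborts first):
  pool = (5, 0, 4, 3)
  P4 needs (2, 0, 2, 2) <= (5, 0, 4, 3) -> finishes; pool += (0, 1, 0, 3) = (5, 1, 4, 6)
  P9 needs (1, 0, 1, 3) <= (5, 1, 4, 6) -> finishes; pool += (0, 1, 2, 3) = (5, 2, 6, 9)
  P2 needs (1, 1, 4, 4) <= (5, 2, 6, 9) -> finishes; pool += (2, 1, 1, 0) = (7, 3, 7, 9)


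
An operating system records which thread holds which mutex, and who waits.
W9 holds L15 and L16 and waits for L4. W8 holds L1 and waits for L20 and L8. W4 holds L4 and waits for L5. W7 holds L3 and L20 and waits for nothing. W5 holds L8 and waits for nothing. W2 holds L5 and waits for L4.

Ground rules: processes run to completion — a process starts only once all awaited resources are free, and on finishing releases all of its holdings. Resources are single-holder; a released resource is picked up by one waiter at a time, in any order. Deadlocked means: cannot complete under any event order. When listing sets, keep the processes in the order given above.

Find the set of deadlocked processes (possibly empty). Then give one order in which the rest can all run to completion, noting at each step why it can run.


The deadlocked set is W9, W4 and W2.
Key observation: the wait chain closes on itself along W4 -> W2 -> W4; W9 waits into the deadlock from upstream.
One completion order for the rest: W5, W7, W8.
Verifying each step:
  W5: no waits; runs immediately, freeing L8
  W7: no waits; runs immediately, freeing L3 and L20
  run W8 (all its waits — L20 and L8 — are resolved); releases L1


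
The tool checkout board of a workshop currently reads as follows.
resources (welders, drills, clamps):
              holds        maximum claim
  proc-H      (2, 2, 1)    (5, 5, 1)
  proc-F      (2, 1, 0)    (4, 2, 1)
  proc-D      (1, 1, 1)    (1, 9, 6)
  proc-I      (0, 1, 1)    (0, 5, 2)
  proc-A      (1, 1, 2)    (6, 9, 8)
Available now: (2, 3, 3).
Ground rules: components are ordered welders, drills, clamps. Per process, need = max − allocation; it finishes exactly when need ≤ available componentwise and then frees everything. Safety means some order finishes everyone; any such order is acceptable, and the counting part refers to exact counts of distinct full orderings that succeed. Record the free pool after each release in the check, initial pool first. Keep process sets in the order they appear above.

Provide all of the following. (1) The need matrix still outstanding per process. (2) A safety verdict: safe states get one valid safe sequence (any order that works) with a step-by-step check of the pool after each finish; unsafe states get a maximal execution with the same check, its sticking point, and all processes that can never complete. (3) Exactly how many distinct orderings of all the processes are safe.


(1) Need matrix, components ordered welders, drills, clamps:
  proc-H: (3, 3, 0)
  proc-F: (2, 1, 1)
  proc-D: (0, 8, 5)
  proc-I: (0, 4, 1)
  proc-A: (5, 8, 6)
(2) UNSAFE.
Key observation: drills is the bottleneck — with proc-F, proc-H, proc-I done the pool holds (6, 7, 5), short of every remaining need.
A maximal execution: proc-F, proc-H, proc-I — then nothing else fits. Step-by-step check:
  pool = (2, 3, 3)
  run proc-F (needs (2, 1, 1), free (2, 3, 3)); after release of (2, 1, 0) the pool is (4, 4, 3)
  run proc-H (needs (3, 3, 0), free (4, 4, 3)); after release of (2, 2, 1) the pool is (6, 6, 4)
  run proc-I (needs (0, 4, 1), free (6, 6, 4)); after release of (0, 1, 1) the pool is (6, 7, 5)
  proc-D still needs (0, 8, 5) but only (6, 7, 5) is free — short on drills
  proc-A still needs (5, 8, 6) but only (6, 7, 5) is free — short on drills and clamps
Processes that can never finish: proc-D and proc-A.
(3) The exact count: 0 of the possible complete orderings are safe sequences.


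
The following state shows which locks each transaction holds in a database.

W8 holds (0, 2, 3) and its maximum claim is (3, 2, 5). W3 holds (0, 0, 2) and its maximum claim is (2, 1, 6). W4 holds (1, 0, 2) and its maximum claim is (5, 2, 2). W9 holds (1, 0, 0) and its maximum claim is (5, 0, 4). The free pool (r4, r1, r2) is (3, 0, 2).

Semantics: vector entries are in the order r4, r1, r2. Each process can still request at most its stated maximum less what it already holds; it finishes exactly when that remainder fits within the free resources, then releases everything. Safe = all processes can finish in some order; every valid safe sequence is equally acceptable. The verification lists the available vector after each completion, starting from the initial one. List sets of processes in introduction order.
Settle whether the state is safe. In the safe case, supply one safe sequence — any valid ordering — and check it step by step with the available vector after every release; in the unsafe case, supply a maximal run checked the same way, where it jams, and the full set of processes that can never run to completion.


UNSAFE — no complete ordering exists.
Key observation: once W8, W3 finish, the pool peaks at (3, 2, 7) — and every remaining process still needs more r4 than that.
A maximal execution: W8, W3 — then nothing else fits. Step-by-step check:
  pool = (3, 0, 2)
  W8: need (3, 0, 2) fits (3, 0, 2); releases (0, 2, 3), pool now (3, 2, 5)
  W3: need (2, 1, 4) fits (3, 2, 5); releases (0, 0, 2), pool now (3, 2, 7)
  W4 still needs (4, 2, 0) but only (3, 2, 7) is free — short on r4
  W9 still needs (4, 0, 4) but only (3, 2, 7) is free — short on r4
Never able to finish: W4 and W9.


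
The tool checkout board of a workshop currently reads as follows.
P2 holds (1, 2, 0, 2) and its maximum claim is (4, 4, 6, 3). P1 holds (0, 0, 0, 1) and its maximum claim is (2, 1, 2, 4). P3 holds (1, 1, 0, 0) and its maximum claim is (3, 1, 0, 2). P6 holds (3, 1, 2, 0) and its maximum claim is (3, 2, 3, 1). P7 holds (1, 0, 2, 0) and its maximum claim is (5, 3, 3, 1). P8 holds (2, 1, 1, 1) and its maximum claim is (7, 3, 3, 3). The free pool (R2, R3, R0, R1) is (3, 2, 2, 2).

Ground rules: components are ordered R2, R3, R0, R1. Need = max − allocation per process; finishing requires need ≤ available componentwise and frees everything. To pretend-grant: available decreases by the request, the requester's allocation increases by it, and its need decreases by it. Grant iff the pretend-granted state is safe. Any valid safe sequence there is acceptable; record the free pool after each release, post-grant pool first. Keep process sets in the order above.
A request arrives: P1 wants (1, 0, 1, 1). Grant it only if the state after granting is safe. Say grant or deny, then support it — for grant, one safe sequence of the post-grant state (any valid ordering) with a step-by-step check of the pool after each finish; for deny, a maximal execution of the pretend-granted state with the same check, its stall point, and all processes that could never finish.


DENY. Granting would leave the state unsafe.
Key observation: after P6, P7 the pool peaks at (6, 3, 5, 1), and each blocked process is short somewhere: P2 on R0; P1 on R1; P3 on R1; P8 on R1.
On the post-grant state, P6, P7 is a maximal run — nothing extends it. Check, step by step:
  pool = (2, 2, 1, 1)
  run P6 (needs (0, 1, 1, 1), free (2, 2, 1, 1)); after release of (3, 1, 2, 0) the pool is (5, 3, 3, 1)
  run P7 (needs (4, 3, 1, 1), free (5, 3, 3, 1)); after release of (1, 0, 2, 0) the pool is (6, 3, 5, 1)
  P2 cannot run: need (3, 2, 6, 1) vs free (6, 3, 5, 1) (insufficient R0)
  P1 cannot run: need (1, 1, 1, 2) vs free (6, 3, 5, 1) (insufficient R1)
  P3 cannot run: need (2, 0, 0, 2) vs free (6, 3, 5, 1) (insufficient R1)
  P8 cannot run: need (5, 2, 2, 2) vs free (6, 3, 5, 1) (insufficient R1)
Had the request been granted, P2, P1, P3 and P8 could never finish.


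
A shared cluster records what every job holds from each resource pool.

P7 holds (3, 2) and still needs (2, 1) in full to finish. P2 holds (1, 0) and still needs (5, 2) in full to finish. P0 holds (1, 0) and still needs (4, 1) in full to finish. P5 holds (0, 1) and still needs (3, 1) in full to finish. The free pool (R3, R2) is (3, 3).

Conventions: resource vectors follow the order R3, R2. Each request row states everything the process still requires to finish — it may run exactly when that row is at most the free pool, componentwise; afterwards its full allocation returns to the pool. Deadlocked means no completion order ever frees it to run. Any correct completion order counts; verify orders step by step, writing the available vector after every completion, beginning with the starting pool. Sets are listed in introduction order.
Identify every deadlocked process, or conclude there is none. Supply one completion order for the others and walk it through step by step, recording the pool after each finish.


The deadlocked set is empty.
Key observation: the pool covers P7 at once, and every later process fits after earlier releases.
One completion order for the rest: P7, P2, P5, P0. Verifying each step:
  pool = (3, 3)
  P7: need (2, 1) fits (3, 3); releases (3, 2), pool now (6, 5)
  P2: need (5, 2) fits (6, 5); releases (1, 0), pool now (7, 5)
  P5: need (3, 1) fits (7, 5); releases (0, 1), pool now (7, 6)
  P0: need (4, 1) fits (7, 6); releases (1, 0), pool now (8, 6)


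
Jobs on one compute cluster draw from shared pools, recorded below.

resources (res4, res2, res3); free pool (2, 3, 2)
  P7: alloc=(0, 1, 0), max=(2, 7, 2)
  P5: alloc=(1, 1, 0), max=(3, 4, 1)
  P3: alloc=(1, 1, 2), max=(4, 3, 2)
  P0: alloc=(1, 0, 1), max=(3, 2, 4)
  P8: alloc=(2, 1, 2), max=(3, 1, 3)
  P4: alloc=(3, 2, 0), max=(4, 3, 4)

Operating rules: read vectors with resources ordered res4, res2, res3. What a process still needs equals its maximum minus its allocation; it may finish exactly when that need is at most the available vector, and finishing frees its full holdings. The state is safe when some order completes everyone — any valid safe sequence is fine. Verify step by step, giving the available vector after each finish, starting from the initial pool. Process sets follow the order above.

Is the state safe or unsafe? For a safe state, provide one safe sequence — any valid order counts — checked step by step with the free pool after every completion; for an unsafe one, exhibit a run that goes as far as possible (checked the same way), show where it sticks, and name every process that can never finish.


SAFE — a valid safe sequence is P5, P3, P4, P0, P7, P8.
Key observation: the first exact fit in this order is P5 — it needs (2, 3, 1) with (2, 3, 2) free, meeting a requested resource to the last unit.
Walking it through:
  pool = (2, 3, 2)
  P5 needs (2, 3, 1) <= (2, 3, 2) -> finishes; pool += (1, 1, 0) = (3, 4, 2)
  P3 needs (3, 2, 0) <= (3, 4, 2) -> finishes; pool += (1, 1, 2) = (4, 5, 4)
  P4 needs (1, 1, 4) <= (4, 5, 4) -> finishes; pool += (3, 2, 0) = (7, 7, 4)
  P0 needs (2, 2, 3) <= (7, 7, 4) -> finishes; pool += (1, 0, 1) = (8, 7, 5)
  P7 needs (2, 6, 2) <= (8, 7, 5) -> finishes; pool += (0, 1, 0) = (8, 8, 5)
  P8 needs (1, 0, 1) <= (8, 8, 5) -> finishes; pool += (2, 1, 2) = (10, 9, 7)


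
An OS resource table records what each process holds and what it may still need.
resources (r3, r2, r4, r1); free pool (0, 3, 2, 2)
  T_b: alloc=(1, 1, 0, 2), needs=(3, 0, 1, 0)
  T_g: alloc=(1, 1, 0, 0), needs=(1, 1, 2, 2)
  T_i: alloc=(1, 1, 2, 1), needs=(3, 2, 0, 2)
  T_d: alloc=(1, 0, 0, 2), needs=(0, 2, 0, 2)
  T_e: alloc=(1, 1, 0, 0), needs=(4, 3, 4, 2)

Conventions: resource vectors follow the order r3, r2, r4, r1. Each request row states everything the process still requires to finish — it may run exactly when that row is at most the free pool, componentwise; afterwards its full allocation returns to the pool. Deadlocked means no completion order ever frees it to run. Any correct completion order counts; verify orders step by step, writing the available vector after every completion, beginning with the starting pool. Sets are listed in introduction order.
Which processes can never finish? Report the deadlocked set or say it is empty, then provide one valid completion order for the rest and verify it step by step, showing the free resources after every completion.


Deadlocked set: T_b, T_i and T_e.
Key observation: even finishing T_d, T_g leaves just (2, 4, 2, 4) free — too little r3 for any of the remaining processes.
A valid finishing order for the others: T_d, T_g. Check, step by step:
  pool = (0, 3, 2, 2)
  run T_d (needs (0, 2, 0, 2), free (0, 3, 2, 2)); after release of (1, 0, 0, 2) the pool is (1, 3, 2, 4)
  run T_g (needs (1, 1, 2, 2), free (1, 3, 2, 4)); after release of (1, 1, 0, 0) the pool is (2, 4, 2, 4)
None of the blocked processes ever fits:
  T_b still needs (3, 0, 1, 0) but only (2, 4, 2, 4) is free — short on r3
  T_i still needs (3, 2, 0, 2) but only (2, 4, 2, 4) is free — short on r3
  T_e still needs (4, 3, 4, 2) but only (2, 4, 2, 4) is free — short on r3 and r4
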